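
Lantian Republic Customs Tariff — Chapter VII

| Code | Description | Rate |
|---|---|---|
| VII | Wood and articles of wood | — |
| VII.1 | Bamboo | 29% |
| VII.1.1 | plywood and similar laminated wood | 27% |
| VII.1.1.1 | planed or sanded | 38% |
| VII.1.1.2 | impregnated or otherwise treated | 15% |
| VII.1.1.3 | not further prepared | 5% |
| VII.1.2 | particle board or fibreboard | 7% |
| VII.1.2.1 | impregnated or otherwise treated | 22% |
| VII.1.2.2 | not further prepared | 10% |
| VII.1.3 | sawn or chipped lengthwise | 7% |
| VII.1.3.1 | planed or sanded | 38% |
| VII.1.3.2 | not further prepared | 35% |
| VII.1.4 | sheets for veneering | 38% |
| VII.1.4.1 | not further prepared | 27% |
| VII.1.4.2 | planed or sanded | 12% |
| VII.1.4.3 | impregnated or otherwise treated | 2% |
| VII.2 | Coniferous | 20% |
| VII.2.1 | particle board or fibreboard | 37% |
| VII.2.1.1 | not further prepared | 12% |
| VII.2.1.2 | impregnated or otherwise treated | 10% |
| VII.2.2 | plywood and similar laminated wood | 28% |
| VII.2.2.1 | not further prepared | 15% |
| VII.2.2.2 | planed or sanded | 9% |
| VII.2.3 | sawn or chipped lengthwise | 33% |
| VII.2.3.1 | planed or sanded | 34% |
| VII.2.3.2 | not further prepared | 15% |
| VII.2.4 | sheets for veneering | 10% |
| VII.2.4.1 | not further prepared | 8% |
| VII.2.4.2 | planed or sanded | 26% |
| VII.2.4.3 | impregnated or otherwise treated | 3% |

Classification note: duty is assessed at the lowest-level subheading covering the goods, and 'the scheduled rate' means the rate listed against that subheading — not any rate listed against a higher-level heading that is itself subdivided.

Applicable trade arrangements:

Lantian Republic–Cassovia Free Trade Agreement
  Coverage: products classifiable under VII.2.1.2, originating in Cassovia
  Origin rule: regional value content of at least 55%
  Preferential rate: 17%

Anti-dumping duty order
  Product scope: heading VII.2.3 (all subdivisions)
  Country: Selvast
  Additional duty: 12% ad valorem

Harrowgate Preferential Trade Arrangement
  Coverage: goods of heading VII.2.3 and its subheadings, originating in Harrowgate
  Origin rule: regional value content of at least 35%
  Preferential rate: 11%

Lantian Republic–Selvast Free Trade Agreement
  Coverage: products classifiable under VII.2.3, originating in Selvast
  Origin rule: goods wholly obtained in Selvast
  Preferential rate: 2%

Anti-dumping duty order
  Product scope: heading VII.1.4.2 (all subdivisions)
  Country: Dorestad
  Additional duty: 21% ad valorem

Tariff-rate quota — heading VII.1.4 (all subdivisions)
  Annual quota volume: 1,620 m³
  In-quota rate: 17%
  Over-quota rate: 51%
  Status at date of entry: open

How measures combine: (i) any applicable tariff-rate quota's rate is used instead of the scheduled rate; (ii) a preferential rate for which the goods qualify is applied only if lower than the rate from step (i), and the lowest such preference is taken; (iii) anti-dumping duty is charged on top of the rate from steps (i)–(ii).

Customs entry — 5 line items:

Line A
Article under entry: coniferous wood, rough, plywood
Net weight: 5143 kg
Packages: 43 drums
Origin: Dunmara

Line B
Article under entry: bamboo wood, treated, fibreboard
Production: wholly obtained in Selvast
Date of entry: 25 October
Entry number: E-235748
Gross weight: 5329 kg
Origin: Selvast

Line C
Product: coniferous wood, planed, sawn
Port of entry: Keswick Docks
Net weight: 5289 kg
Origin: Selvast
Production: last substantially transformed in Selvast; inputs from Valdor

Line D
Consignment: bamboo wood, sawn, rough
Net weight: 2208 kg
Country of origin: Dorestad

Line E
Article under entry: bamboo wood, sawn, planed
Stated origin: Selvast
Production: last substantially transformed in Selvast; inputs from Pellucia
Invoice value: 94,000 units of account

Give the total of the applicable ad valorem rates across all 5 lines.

Line A: coniferous → VII.2; plywood → VII.2.2; rough → VII.2.2.1. Scheduled 15%. No special measure applies. → 15%.
Line B: bamboo → VII.1; fibreboard → VII.1.2; treated → VII.1.2.1. Scheduled 22%. Selvast agreement on VII.2.3: VII.1.2.1 not covered. → 22%.
Line C: coniferous → VII.2; sawn → VII.2.3; planed → VII.2.3.1. Scheduled 34%. Selvast agreement on VII.2.3: not wholly obtained; anti-dumping (Selvast, VII.2.3): +12%; total 34% + 12% = 46%. → 46%.
Line D: bamboo → VII.1; sawn → VII.1.3; rough → VII.1.3.2. Scheduled 35%. No special measure applies. → 35%.
Line E: bamboo → VII.1; sawn → VII.1.3; planed → VII.1.3.1. Scheduled 38%. Selvast agreement on VII.2.3: VII.1.3.1 not covered. → 38%.
Sum: 15% + 22% + 46% + 35% + 38% = 156%.

156%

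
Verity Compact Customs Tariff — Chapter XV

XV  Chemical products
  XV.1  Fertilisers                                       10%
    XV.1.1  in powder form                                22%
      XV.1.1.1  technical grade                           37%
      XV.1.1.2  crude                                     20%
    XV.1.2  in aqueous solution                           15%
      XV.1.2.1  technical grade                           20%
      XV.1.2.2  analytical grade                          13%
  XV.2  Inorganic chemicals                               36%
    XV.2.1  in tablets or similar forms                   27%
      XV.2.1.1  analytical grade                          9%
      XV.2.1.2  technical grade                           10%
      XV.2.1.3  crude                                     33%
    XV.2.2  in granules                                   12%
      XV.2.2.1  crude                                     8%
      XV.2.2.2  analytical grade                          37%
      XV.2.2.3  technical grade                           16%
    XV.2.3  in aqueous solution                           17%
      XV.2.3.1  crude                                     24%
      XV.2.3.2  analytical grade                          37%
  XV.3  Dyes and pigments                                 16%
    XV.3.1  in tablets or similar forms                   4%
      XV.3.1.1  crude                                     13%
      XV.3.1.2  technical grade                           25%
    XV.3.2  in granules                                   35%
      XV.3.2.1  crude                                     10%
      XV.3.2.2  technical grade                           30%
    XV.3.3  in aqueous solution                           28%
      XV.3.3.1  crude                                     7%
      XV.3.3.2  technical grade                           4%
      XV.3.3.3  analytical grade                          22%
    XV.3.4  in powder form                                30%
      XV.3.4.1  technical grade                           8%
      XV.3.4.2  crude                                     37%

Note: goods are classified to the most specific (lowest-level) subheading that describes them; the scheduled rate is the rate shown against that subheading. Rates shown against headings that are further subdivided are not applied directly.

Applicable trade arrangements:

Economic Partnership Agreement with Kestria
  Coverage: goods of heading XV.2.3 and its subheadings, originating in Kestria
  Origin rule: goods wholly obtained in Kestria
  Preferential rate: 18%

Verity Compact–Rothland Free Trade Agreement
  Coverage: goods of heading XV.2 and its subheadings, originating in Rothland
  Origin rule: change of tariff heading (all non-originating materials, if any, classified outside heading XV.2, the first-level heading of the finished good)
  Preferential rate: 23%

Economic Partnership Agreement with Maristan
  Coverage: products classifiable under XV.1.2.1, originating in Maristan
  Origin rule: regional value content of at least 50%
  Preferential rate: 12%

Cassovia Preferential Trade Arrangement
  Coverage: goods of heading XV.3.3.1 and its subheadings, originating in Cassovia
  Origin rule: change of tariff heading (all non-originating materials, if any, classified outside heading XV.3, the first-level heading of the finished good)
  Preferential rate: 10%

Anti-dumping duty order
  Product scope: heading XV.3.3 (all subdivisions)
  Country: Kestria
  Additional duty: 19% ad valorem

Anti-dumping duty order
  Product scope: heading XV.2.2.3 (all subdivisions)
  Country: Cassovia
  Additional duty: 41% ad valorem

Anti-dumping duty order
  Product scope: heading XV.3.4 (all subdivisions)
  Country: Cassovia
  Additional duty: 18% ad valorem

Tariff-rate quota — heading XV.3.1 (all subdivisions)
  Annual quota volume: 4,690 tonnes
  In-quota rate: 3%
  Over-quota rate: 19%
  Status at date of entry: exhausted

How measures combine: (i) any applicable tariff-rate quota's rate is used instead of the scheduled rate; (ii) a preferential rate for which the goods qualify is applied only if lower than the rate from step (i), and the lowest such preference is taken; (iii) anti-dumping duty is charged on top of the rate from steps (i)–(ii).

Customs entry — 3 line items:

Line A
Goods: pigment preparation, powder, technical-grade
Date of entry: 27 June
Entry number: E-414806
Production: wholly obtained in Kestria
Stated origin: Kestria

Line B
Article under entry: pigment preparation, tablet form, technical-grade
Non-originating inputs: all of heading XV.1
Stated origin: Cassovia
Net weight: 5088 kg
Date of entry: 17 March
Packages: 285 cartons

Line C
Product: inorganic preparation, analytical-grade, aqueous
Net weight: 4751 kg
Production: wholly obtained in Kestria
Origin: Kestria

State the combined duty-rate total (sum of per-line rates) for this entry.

Line A: pigment → XV.3; powder → XV.3.4; technical-grade → XV.3.4.1. Scheduled 8%. Kestria agreement on XV.2.3: XV.3.4.1 not covered. → 8%.
Line B: pigment → XV.3; tablet form → XV.3.1; technical-grade → XV.3.1.2. Scheduled 25%. quota on XV.3.1 exhausted → over-quota 19%; Cassovia agreement on XV.3.3.1: XV.3.1.2 not covered. → 19%.
Line C: inorganic → XV.2; aqueous → XV.2.3; analytical-grade → XV.2.3.2. Scheduled 37%. Kestria agreement on XV.2.3: wholly obtained → 18% available; preferential 18%. → 18%.
Sum: 8% + 19% + 18% = 45%.

45%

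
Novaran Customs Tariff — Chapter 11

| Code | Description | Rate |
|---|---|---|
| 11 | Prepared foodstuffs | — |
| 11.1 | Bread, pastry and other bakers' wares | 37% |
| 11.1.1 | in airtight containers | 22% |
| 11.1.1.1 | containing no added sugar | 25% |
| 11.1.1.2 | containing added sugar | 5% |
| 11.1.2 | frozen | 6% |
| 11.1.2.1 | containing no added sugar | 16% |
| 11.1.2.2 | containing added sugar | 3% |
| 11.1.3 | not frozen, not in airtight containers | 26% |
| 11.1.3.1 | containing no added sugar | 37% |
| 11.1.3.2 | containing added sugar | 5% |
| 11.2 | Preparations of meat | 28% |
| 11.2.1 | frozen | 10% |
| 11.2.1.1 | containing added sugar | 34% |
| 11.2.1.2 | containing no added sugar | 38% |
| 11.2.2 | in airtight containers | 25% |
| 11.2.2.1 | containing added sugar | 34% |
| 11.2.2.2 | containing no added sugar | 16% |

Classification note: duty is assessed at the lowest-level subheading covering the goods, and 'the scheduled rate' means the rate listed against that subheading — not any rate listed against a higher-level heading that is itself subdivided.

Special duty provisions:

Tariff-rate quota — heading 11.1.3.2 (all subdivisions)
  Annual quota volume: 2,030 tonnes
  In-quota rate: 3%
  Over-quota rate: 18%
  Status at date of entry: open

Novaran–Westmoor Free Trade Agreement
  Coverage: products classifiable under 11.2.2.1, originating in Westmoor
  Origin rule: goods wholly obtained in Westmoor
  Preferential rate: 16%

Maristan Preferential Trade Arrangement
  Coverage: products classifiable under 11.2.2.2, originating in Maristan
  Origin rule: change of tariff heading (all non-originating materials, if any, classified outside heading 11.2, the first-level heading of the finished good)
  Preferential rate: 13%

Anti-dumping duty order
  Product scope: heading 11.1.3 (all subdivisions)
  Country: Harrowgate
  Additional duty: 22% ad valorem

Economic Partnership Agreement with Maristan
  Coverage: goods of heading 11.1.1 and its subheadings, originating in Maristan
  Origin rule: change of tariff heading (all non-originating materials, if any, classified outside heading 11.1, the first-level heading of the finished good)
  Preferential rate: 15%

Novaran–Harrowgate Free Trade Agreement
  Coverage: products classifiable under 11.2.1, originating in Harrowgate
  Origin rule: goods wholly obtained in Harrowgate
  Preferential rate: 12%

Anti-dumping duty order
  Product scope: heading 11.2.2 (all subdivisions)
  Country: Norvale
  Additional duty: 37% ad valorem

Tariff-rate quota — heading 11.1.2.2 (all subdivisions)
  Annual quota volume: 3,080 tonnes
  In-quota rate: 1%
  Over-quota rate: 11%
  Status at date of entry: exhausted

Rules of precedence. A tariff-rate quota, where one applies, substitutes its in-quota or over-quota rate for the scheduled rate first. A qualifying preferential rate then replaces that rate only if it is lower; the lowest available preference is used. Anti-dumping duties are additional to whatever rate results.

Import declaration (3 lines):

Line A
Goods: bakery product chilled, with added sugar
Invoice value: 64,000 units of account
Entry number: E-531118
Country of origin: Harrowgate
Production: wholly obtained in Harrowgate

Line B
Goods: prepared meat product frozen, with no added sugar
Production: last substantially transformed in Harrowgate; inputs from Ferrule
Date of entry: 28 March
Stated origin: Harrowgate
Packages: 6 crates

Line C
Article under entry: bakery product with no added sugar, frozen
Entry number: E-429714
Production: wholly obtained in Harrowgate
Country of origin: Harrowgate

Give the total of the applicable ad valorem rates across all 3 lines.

79%

Line A: bakery product → 11.1; chilled → 11.1.3; with added sugar → 11.1.3.2. Scheduled 5%. quota on 11.1.3.2 open → in-quota 3%; Harrowgate agreement on 11.2.1: 11.1.3.2 not covered; anti-dumping (Harrowgate, 11.1.3): +22%; total 3% + 22% = 25%. → 25%.
Line B: prepared meat product → 11.2; frozen → 11.2.1; with no added sugar → 11.2.1.2. Scheduled 38%. Harrowgate agreement on 11.2.1: not wholly obtained. → 38%.
Line C: bakery product → 11.1; frozen → 11.1.2; with no added sugar → 11.1.2.1. Scheduled 16%. Harrowgate agreement on 11.2.1: 11.1.2.1 not covered. → 16%.
Sum: 25% + 38% + 16% = 79%.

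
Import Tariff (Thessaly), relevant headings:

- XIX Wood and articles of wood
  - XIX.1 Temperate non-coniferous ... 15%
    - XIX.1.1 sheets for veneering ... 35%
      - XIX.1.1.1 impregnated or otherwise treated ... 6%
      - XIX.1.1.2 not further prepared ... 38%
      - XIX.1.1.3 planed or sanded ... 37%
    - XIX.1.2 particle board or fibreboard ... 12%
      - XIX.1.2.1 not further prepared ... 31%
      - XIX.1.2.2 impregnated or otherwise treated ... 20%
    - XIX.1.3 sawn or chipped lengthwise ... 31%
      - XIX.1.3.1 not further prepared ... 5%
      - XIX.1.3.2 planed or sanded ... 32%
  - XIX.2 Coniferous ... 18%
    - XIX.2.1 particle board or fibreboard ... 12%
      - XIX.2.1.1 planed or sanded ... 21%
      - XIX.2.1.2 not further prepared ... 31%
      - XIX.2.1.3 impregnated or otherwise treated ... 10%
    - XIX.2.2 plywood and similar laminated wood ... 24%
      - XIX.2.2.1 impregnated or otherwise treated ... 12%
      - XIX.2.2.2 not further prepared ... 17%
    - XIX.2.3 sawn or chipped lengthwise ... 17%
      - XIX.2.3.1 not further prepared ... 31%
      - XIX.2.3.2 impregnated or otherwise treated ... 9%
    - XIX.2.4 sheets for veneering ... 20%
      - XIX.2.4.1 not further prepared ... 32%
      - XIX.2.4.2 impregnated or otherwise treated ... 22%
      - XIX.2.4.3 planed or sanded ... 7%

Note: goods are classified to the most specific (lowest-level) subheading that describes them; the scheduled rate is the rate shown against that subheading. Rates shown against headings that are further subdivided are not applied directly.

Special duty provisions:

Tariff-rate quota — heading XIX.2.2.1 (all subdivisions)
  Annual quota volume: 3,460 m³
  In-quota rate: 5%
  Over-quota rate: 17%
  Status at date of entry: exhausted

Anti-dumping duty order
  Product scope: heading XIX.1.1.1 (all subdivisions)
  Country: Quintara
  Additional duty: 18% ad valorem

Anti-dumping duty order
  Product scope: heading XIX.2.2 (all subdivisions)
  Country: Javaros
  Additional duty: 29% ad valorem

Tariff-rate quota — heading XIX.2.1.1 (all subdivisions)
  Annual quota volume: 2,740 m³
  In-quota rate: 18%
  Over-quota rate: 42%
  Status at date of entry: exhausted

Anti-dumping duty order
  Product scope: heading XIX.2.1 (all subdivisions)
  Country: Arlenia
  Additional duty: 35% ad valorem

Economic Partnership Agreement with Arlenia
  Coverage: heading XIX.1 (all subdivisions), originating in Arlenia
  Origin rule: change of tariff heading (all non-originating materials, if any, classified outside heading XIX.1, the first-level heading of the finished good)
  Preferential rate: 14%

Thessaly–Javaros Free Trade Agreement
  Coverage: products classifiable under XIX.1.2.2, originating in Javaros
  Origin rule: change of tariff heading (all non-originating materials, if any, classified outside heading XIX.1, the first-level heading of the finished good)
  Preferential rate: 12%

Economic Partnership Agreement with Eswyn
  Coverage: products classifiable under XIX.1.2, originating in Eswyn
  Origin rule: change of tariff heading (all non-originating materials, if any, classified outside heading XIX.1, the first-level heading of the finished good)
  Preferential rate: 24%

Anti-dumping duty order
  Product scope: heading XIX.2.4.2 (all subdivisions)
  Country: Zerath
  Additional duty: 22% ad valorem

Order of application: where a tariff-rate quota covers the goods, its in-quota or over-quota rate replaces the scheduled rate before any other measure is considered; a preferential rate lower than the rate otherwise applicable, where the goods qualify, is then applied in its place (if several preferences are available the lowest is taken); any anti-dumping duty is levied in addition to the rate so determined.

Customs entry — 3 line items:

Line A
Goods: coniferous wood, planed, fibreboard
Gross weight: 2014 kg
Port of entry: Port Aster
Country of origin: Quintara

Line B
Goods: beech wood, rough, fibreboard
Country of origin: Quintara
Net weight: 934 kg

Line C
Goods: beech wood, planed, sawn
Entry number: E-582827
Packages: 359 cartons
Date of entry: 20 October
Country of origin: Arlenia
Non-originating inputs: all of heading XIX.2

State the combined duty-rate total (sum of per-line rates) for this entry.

87%

Line A: coniferous → XIX.2; fibreboard → XIX.2.1; planed → XIX.2.1.1. Scheduled 21%. quota on XIX.2.1.1 exhausted → over-quota 42%. → 42%.
Line B: beech → XIX.1; fibreboard → XIX.1.2; rough → XIX.1.2.1. Scheduled 31%. No special measure applies. → 31%.
Line C: beech → XIX.1; sawn → XIX.1.3; planed → XIX.1.3.2. Scheduled 32%. Arlenia agreement on XIX.1: CTH met → 14% available; preferential 14%. → 14%.
Sum: 42% + 31% + 14% = 87%.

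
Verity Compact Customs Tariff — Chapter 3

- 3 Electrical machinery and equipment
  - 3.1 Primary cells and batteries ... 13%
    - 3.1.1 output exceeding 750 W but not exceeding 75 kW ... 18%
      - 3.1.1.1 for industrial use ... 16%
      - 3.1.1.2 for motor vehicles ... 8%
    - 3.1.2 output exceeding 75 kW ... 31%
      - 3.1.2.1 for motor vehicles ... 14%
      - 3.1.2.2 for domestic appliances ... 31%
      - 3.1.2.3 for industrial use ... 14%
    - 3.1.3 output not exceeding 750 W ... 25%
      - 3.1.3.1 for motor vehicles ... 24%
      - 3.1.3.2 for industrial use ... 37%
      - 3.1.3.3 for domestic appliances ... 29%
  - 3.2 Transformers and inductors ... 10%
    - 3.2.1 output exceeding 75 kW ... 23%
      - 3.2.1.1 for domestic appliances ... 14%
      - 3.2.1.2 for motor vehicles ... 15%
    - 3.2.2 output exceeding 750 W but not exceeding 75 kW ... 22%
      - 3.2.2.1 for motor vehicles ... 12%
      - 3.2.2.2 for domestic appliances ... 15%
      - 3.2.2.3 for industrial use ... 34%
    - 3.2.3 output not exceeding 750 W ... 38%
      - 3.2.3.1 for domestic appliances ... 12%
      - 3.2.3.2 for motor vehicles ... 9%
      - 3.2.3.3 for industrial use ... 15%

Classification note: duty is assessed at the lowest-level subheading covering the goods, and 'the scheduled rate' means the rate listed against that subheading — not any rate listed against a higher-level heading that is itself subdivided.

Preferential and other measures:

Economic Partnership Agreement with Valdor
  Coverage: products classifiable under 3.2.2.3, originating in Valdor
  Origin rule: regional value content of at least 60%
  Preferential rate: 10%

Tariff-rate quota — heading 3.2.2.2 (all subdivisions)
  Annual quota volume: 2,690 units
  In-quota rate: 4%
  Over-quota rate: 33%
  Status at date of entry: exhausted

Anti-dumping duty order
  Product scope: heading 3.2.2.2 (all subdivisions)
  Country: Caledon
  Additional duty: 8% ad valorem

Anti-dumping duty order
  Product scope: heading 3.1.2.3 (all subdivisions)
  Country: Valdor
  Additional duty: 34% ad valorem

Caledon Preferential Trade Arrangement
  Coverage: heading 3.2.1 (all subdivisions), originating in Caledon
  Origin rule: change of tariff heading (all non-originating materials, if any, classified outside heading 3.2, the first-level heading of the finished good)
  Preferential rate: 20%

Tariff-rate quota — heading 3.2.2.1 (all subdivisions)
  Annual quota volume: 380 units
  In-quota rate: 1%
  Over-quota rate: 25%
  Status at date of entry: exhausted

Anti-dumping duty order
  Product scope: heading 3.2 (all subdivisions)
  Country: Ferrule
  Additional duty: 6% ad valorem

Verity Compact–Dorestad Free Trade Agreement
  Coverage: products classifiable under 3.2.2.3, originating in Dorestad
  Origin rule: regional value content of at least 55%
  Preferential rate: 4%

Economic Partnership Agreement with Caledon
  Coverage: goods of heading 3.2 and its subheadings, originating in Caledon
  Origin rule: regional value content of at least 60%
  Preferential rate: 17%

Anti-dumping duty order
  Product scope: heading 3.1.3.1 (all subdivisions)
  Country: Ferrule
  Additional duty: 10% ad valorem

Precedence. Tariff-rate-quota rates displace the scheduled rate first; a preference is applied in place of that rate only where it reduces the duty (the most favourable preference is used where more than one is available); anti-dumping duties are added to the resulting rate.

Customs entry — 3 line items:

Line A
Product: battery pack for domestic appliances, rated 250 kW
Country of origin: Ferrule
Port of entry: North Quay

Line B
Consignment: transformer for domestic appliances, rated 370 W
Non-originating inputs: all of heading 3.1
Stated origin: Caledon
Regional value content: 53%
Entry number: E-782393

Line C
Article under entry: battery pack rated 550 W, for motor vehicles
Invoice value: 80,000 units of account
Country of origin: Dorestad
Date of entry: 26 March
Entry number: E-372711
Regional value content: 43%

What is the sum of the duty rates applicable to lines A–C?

Line A: battery pack → 3.1; rated 250 kW → 3.1.2; for domestic appliances → 3.1.2.2. Scheduled 31%. No special measure applies. → 31%.
Line B: transformer → 3.2; rated 370 W → 3.2.3; for domestic appliances → 3.2.3.1. Scheduled 12%. Caledon agreement on 3.2.1: 3.2.3.1 not covered; Caledon agreement on 3.2: RVC < 60%. → 12%.
Line C: battery pack → 3.1; rated 550 W → 3.1.3; for motor vehicles → 3.1.3.1. Scheduled 24%. Dorestad agreement on 3.2.2.3: 3.1.3.1 not covered. → 24%.
Sum: 31% + 12% + 24% = 67%.

67%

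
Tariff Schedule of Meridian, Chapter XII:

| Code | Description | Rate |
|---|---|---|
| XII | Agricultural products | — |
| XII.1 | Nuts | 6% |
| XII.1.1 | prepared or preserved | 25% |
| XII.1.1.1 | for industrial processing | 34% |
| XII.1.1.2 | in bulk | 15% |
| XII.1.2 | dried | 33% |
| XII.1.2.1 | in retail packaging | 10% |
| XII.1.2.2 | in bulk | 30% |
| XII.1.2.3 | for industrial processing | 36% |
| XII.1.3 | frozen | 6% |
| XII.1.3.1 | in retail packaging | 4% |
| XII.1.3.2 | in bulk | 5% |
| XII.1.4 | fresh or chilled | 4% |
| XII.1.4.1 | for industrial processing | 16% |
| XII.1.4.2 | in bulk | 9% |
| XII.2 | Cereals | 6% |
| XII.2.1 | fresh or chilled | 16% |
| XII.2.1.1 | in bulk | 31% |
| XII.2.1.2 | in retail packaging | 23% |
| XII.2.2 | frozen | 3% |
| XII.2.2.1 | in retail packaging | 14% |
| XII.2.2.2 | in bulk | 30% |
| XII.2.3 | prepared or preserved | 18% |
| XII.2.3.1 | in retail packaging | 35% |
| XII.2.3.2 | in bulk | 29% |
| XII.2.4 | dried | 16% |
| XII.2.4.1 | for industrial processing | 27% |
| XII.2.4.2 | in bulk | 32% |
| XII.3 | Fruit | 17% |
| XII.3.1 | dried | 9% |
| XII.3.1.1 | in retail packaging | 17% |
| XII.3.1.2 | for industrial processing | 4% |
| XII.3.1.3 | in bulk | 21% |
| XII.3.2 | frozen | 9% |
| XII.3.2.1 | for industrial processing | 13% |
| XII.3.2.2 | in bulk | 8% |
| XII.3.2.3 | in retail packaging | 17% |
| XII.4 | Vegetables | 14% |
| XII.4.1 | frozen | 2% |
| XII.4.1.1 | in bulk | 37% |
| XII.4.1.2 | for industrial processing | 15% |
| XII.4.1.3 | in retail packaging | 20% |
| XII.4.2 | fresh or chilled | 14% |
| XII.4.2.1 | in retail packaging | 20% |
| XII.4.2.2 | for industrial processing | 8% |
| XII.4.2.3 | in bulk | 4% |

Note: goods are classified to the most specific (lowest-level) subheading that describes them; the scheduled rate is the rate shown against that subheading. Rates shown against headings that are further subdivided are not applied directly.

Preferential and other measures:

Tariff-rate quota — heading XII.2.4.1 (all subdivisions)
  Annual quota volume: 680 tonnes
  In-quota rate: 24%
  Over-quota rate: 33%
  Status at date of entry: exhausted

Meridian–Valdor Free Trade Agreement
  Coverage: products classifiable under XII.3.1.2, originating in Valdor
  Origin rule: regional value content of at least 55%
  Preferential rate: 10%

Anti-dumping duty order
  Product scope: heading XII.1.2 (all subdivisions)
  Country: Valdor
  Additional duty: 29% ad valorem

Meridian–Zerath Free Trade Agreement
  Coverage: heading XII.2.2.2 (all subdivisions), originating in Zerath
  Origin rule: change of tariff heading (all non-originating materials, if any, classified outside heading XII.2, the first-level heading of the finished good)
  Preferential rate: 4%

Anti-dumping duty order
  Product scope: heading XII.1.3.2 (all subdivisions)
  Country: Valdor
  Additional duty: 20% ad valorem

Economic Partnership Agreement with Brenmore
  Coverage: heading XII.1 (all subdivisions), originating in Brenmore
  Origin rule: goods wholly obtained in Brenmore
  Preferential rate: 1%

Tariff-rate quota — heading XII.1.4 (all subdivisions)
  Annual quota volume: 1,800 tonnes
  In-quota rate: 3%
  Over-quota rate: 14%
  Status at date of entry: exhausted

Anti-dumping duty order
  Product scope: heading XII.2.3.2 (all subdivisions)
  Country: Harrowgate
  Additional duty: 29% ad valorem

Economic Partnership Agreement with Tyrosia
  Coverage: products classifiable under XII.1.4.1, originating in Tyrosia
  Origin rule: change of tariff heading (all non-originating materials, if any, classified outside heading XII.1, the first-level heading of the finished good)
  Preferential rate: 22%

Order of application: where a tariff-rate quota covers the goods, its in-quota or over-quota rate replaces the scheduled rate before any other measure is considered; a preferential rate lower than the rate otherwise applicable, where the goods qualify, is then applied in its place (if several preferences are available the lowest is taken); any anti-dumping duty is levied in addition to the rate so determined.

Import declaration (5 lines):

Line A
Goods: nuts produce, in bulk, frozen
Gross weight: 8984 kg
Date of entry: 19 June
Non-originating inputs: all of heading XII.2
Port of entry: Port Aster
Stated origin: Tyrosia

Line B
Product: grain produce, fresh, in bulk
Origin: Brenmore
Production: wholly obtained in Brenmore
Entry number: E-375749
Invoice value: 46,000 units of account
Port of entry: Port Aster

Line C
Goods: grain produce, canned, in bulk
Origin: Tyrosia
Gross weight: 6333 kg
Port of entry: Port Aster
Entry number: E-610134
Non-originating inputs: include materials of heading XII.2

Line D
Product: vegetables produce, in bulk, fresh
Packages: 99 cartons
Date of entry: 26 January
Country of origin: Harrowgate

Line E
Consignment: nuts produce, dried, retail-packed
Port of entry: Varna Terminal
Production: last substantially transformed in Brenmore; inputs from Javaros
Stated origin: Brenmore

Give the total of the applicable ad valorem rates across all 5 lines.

79%

Line A: nuts → XII.1; frozen → XII.1.3; in bulk → XII.1.3.2. Scheduled 5%. Tyrosia agreement on XII.1.4.1: XII.1.3.2 not covered. → 5%.
Line B: grain → XII.2; fresh → XII.2.1; in bulk → XII.2.1.1. Scheduled 31%. Brenmore agreement on XII.1: XII.2.1.1 not covered. → 31%.
Line C: grain → XII.2; canned → XII.2.3; in bulk → XII.2.3.2. Scheduled 29%. Tyrosia agreement on XII.1.4.1: XII.2.3.2 not covered. → 29%.
Line D: vegetables → XII.4; fresh → XII.4.2; in bulk → XII.4.2.3. Scheduled 4%. No special measure applies. → 4%.
Line E: nuts → XII.1; dried → XII.1.2; retail-packed → XII.1.2.1. Scheduled 10%. Brenmore agreement on XII.1: not wholly obtained. → 10%.
Sum: 5% + 31% + 29% + 4% + 10% = 79%.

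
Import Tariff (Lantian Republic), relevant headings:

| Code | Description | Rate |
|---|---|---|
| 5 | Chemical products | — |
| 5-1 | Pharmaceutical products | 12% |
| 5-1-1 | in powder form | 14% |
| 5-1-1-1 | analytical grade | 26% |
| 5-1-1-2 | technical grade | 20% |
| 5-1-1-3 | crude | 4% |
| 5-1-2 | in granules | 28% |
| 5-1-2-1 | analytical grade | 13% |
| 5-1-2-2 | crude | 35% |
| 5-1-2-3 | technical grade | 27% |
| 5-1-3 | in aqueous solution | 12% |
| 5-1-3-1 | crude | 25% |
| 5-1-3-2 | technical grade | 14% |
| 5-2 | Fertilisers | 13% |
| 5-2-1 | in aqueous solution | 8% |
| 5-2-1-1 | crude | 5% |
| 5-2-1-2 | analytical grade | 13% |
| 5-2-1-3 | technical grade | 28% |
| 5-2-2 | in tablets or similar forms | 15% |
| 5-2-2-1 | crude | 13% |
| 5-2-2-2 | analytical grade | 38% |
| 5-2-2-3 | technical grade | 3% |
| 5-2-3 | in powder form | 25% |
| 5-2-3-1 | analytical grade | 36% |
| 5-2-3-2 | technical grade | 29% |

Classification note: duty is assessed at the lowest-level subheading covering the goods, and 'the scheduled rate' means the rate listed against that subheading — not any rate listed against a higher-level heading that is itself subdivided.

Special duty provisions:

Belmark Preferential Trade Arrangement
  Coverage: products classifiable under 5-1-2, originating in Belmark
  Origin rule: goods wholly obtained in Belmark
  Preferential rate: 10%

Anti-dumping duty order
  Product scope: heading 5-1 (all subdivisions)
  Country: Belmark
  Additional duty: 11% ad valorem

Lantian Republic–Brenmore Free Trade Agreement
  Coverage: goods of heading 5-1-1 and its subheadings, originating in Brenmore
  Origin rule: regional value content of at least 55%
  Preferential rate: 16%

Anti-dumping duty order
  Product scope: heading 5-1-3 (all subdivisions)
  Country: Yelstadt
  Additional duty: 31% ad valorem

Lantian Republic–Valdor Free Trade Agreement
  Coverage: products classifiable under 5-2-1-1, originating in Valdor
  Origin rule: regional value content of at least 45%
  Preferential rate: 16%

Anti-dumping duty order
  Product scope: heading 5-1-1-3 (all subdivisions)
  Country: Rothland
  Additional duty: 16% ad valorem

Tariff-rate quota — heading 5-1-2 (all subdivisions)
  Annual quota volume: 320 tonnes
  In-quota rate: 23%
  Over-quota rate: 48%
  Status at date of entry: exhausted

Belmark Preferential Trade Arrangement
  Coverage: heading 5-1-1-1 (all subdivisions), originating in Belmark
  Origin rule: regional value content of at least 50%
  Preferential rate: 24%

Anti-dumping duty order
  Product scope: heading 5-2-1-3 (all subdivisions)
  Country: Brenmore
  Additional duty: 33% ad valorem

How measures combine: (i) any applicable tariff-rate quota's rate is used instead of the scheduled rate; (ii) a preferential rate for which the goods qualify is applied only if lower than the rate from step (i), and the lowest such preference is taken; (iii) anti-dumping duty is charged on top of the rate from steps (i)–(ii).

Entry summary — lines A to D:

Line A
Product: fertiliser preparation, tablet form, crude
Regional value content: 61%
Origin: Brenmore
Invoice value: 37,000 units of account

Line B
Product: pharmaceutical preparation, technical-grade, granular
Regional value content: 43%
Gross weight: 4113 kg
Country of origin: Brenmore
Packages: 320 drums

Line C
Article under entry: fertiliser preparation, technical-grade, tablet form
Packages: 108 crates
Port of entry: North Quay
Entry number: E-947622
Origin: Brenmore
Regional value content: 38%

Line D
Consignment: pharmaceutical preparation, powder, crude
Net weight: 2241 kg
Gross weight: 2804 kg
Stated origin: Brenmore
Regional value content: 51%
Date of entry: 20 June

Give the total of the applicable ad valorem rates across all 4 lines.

68%

Line A: fertiliser → 5-2; tablet form → 5-2-2; crude → 5-2-2-1. Scheduled 13%. Brenmore agreement on 5-1-1: 5-2-2-1 not covered. → 13%.
Line B: pharmaceutical → 5-1; granular → 5-1-2; technical-grade → 5-1-2-3. Scheduled 27%. quota on 5-1-2 exhausted → over-quota 48%; Brenmore agreement on 5-1-1: 5-1-2-3 not covered. → 48%.
Line C: fertiliser → 5-2; tablet form → 5-2-2; technical-grade → 5-2-2-3. Scheduled 3%. Brenmore agreement on 5-1-1: 5-2-2-3 not covered. → 3%.
Line D: pharmaceutical → 5-1; powder → 5-1-1; crude → 5-1-1-3. Scheduled 4%. Brenmore agreement on 5-1-1: RVC < 55%. → 4%.
Sum: 13% + 48% + 3% + 4% = 68%.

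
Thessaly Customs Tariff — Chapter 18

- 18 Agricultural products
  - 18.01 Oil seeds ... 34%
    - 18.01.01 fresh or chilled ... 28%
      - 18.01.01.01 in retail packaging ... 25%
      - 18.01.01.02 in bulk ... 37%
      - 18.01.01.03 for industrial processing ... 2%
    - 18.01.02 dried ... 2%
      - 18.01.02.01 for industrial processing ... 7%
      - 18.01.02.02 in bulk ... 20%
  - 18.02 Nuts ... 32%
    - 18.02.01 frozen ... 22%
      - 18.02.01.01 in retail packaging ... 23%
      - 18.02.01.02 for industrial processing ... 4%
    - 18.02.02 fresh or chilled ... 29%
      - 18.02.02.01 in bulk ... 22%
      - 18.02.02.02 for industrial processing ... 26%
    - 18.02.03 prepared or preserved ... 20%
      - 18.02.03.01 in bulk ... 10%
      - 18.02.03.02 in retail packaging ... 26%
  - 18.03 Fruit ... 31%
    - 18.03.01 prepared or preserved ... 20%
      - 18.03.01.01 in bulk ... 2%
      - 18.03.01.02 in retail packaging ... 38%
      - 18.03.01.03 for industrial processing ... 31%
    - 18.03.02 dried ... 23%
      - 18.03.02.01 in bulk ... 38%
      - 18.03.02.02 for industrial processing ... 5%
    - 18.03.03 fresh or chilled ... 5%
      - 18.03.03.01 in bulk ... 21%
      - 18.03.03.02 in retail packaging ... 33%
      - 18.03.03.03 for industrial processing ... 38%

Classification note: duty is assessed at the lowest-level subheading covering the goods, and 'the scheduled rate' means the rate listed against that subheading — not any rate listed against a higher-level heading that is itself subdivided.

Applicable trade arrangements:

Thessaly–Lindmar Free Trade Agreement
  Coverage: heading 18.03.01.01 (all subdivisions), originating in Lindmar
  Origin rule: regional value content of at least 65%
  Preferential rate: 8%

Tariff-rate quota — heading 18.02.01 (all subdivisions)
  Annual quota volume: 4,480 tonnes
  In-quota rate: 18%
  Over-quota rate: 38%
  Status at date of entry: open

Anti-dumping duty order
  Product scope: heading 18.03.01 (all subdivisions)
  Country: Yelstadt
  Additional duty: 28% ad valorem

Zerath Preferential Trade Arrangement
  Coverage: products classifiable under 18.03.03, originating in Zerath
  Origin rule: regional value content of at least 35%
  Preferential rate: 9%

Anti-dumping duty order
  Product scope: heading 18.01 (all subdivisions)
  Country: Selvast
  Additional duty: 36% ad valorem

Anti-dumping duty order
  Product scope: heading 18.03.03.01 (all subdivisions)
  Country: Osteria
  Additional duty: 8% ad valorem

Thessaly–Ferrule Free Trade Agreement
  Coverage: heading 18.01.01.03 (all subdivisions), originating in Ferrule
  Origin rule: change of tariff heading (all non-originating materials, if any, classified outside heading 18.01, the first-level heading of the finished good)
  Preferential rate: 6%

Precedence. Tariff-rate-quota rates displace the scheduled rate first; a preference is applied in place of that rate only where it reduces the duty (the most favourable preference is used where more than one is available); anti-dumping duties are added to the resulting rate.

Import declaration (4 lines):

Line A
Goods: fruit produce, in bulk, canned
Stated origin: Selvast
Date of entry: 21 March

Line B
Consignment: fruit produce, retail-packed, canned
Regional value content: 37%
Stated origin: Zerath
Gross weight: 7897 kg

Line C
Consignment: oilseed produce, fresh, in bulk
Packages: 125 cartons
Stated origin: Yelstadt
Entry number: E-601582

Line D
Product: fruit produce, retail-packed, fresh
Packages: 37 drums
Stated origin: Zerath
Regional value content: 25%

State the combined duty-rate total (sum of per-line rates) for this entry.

Line A: fruit → 18.03; canned → 18.03.01; in bulk → 18.03.01.01. Scheduled 2%. No special measure applies. → 2%.
Line B: fruit → 18.03; canned → 18.03.01; retail-packed → 18.03.01.02. Scheduled 38%. Zerath agreement on 18.03.03: 18.03.01.02 not covered. → 38%.
Line C: oilseed → 18.01; fresh → 18.01.01; in bulk → 18.01.01.02. Scheduled 37%. No special measure applies. → 37%.
Line D: fruit → 18.03; fresh → 18.03.03; retail-packed → 18.03.03.02. Scheduled 33%. Zerath agreement on 18.03.03: RVC < 35%. → 33%.
Sum: 2% + 38% + 37% + 33% = 110%.

110%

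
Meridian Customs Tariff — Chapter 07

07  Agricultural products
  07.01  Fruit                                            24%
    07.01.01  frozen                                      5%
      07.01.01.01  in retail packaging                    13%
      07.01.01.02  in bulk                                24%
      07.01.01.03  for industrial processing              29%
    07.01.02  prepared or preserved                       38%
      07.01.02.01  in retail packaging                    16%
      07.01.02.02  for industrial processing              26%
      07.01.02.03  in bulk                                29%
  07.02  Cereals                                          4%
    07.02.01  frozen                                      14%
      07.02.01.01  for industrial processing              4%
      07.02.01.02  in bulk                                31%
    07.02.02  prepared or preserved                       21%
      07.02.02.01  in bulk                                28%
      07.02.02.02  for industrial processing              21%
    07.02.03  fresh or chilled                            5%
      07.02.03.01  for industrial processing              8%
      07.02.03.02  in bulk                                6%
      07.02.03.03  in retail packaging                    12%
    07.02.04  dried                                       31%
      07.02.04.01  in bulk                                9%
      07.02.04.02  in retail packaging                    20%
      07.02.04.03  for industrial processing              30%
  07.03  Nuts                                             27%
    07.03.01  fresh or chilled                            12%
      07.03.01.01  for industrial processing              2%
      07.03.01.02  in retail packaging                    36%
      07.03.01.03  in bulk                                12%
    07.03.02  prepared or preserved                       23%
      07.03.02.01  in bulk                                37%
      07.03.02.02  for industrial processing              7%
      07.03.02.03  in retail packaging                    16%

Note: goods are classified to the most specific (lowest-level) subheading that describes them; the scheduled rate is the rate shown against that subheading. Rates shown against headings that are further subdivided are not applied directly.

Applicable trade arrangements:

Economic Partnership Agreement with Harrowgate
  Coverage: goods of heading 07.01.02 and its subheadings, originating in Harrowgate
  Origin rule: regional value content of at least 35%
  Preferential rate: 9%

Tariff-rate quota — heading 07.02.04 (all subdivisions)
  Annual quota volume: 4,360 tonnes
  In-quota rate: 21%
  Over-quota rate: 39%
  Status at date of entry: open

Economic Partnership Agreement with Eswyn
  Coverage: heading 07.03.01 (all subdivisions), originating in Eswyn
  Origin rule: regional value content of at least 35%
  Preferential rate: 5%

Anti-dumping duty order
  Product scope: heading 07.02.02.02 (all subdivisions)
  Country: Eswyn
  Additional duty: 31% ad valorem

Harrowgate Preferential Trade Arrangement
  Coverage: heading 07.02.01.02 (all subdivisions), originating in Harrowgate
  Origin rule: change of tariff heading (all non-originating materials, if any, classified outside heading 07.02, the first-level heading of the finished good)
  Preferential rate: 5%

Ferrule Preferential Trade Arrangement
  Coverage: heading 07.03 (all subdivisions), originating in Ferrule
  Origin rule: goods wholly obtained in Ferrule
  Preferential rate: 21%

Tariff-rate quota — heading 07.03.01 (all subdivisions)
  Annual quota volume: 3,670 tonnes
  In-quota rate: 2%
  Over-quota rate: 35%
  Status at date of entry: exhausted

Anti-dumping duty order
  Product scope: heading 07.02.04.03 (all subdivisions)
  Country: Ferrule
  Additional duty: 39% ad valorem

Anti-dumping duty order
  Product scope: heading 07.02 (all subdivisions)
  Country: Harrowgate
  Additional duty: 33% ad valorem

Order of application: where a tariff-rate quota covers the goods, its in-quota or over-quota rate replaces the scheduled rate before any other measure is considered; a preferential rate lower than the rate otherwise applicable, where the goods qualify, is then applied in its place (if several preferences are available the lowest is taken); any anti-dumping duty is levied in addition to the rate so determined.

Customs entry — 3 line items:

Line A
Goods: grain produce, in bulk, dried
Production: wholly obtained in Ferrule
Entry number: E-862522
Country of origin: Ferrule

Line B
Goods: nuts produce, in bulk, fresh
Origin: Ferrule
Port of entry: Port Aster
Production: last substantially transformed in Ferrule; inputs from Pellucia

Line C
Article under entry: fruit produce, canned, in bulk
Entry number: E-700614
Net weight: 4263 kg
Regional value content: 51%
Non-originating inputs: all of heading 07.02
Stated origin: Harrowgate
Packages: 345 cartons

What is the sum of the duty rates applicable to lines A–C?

65%

Line A: grain → 07.02; dried → 07.02.04; in bulk → 07.02.04.01. Scheduled 9%. quota on 07.02.04 open → in-quota 21%; Ferrule agreement on 07.03: 07.02.04.01 not covered. → 21%.
Line B: nuts → 07.03; fresh → 07.03.01; in bulk → 07.03.01.03. Scheduled 12%. quota on 07.03.01 exhausted → over-quota 35%; Ferrule agreement on 07.03: not wholly obtained. → 35%.
Line C: fruit → 07.01; canned → 07.01.02; in bulk → 07.01.02.03. Scheduled 29%. Harrowgate agreement on 07.01.02: RVC ≥ 35% → 9% available; Harrowgate agreement on 07.02.01.02: 07.01.02.03 not covered; preferential 9%. → 9%.
Sum: 21% + 35% + 9% = 65%.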